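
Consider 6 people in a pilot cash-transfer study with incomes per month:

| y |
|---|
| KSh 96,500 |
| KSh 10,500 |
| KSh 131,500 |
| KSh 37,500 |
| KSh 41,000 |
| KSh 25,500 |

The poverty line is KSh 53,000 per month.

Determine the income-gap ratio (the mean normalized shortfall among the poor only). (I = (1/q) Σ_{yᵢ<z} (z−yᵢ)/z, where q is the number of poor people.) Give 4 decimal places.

0.4599

Below z: KSh 10,500, KSh 25,500, KSh 37,500, KSh 41,000 (q = 4 of N = 6).
Shortfall ratios (z−y)/z: 0.8019, 0.5189, 0.2925, 0.2264; sum = 1.839623.
The income-gap ratio divides by q (the poor only): 1.839623 / 4 = 0.4599.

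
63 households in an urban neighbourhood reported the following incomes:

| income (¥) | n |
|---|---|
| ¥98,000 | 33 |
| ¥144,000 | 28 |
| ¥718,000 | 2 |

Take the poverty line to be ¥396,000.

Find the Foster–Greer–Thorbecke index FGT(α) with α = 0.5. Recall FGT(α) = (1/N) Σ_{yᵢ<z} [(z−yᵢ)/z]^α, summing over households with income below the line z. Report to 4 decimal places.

Incomes under z: 33×¥98,000, 28×¥144,000 (q = 61 of N = 63).
Normalized shortfalls: (396000−98000)/396000 = 0.7525 (×33); (396000−144000)/396000 = 0.6364 (×28).
Raised to α = 0.5: 0.86748 (×33); 0.79772 (×28).
Sum = 50.963183; FGT(0.5) = 50.963183 / 63 = 0.8089.

0.8089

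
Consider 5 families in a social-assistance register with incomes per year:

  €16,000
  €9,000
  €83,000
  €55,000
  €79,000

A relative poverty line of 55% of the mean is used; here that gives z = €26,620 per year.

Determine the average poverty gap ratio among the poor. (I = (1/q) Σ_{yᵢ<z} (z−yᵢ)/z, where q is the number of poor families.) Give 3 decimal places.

0.530

Below z: €9,000, €16,000 (q = 2 of N = 5).
Relative gaps: 0.6619, 0.3989; sum = 1.060856.
I averages over the q = 2 poor units only: 1.060856 / 2 = 0.530.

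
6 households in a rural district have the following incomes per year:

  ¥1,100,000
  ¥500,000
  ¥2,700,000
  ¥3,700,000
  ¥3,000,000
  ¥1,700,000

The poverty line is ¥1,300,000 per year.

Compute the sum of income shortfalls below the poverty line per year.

¥1,000,000

Below the line: ¥500,000, ¥1,100,000 (q = 2 of N = 6).
Individual gaps: 1300000−500000 = 800000; 1300000−1100000 = 200000.
Aggregate gap = ¥1,000,000.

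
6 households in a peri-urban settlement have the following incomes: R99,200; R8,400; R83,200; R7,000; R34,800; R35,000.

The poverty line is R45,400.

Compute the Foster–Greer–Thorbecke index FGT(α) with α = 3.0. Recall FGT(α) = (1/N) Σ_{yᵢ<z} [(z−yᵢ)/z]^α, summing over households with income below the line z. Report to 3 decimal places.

0.195

Incomes under z: R7,000, R8,400, R34,800, R35,000 (q = 4 of N = 6).
Shortfall ratios: (45400−7000)/45400 = 0.8458; (45400−8400)/45400 = 0.8150; (45400−34800)/45400 = 0.2335; (45400−35000)/45400 = 0.2291.
Raised to α = 3.0: 0.60510; 0.54130; 0.01273; 0.01202.
Sum = 1.171147; FGT(3.0) = 1.171147 / 6 = 0.195.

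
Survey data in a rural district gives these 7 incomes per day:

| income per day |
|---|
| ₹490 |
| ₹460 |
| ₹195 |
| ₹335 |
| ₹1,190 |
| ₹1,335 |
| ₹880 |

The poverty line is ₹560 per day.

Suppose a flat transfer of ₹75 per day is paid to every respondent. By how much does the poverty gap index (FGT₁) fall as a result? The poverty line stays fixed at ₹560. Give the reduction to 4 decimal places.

0.0753

Before: below the line — ₹195, ₹335, ₹460, ₹490; poverty gap index (FGT₁) = 0.193878.
After the ₹75 transfer: below the line — ₹270, ₹410, ₹535; poverty gap index (FGT₁) = 0.118622.
Reduction = 0.193878 − 0.118622 = 0.0753.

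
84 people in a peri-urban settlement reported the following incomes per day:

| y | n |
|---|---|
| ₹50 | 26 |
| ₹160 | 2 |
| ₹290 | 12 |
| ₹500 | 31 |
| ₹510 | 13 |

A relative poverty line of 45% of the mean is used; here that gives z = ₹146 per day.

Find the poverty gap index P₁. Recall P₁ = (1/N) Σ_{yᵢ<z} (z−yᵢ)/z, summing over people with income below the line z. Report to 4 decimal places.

Below z: 26×₹50 (q = 26 of N = 84).
Normalized shortfalls: (146−50)/146 = 0.6575 (×26).
Σ = 17.095890. Dividing by the full population N = 84 gives P₁ = 0.2035.

0.2035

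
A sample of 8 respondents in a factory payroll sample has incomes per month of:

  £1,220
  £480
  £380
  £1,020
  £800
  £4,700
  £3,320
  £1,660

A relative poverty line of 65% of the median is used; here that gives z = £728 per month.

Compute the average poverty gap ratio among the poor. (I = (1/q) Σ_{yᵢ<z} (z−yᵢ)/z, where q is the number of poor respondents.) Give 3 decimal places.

Poor units: £380, £480 (q = 2 of N = 8).
Relative gaps: 0.4780, 0.3407; sum = 0.818681.
I averages over the q = 2 poor units only: 0.818681 / 2 = 0.409.

0.409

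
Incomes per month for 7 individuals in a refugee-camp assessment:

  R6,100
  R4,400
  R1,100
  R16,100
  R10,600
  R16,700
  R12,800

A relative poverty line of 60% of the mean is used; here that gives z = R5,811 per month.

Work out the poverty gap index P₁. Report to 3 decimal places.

Below the line: R1,100, R4,400 (q = 2 of N = 7).
Gap ratios (z−y)/z: (5811−1100)/5811 = 0.8107; (5811−4400)/5811 = 0.2428.
Σ = 1.053519. Dividing by the full population N = 7 gives P₁ = 0.151.

0.151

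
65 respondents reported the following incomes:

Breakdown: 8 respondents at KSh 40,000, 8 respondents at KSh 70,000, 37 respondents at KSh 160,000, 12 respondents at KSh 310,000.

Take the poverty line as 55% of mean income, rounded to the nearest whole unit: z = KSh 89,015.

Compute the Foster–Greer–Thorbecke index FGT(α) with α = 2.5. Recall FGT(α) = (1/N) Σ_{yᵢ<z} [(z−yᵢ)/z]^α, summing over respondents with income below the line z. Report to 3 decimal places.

Below the line: 8×KSh 40,000, 8×KSh 70,000 (q = 16 of N = 65).
Relative gaps: (89015−40000)/89015 = 0.5506 (×8); (89015−70000)/89015 = 0.2136 (×8).
Raised to α = 2.5: 0.22499 (×8); 0.02109 (×8).
Sum = 1.968648; FGT(2.5) = 1.968648 / 65 = 0.030.

0.030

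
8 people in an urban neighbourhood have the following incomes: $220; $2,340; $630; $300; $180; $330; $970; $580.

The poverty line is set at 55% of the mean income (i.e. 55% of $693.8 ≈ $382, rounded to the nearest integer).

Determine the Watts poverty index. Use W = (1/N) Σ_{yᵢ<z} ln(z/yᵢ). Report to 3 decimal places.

0.212

Below the line: $180, $220, $300, $330 (q = 4 of N = 8).
Log gaps: ln(382/180) = 0.7525; ln(382/220) = 0.5518; ln(382/300) = 0.2416; ln(382/330) = 0.1463.
W = 1.692223 / 8 = 0.212.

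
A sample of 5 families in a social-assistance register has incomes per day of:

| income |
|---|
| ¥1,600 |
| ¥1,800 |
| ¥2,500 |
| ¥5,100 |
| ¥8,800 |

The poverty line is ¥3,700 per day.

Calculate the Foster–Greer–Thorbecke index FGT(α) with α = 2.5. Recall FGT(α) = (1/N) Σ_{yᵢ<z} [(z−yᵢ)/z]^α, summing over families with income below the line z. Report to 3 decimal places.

Incomes under z: ¥1,600, ¥1,800, ¥2,500 (q = 3 of N = 5).
Normalized shortfalls: (3700−1600)/3700 = 0.5676; (3700−1800)/3700 = 0.5135; (3700−2500)/3700 = 0.3243.
Raised to α = 2.5: 0.24269; 0.18896; 0.05990.
Sum = 0.491553; FGT(2.5) = 0.491553 / 5 = 0.098.

0.098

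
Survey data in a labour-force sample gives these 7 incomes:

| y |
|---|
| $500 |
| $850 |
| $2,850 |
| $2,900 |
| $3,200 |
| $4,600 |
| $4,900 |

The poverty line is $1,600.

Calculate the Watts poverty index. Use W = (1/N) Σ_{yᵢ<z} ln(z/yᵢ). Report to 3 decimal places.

Below z: $500, $850 (q = 2 of N = 7).
ln(z/y) terms: ln(1600/500) = 1.1632; ln(1600/850) = 0.6325.
W = 1.795673 / 7 = 0.257.

0.257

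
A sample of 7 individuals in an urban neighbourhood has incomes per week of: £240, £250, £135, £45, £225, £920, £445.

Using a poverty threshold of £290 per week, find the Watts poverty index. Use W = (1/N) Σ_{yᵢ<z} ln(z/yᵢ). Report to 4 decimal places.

0.4599

Below the line: £45, £135, £225, £240, £250 (q = 5 of N = 7).
Log gaps: ln(290/45) = 1.8632; ln(290/135) = 0.7646; ln(290/225) = 0.2538; ln(290/240) = 0.1892; ln(290/250) = 0.1484.
W = 3.219267 / 7 = 0.4599.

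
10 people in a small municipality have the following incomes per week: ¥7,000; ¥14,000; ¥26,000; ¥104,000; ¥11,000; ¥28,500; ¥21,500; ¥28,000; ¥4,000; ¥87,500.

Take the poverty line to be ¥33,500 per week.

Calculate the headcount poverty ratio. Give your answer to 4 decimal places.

0.8000

8 of the 10 people have income below ¥33,500.
H = 8/10 = 0.8000.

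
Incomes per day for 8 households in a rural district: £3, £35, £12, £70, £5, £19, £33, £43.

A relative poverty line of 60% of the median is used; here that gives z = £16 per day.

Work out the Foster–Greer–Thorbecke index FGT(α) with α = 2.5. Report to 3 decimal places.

Poor units: £3, £5, £12 (q = 3 of N = 8).
Relative gaps: (16−3)/16 = 0.8125; (16−5)/16 = 0.6875; (16−12)/16 = 0.2500.
Raised to α = 2.5: 0.59506; 0.39191; 0.03125.
Sum = 1.018213; FGT(2.5) = 1.018213 / 8 = 0.127.

0.127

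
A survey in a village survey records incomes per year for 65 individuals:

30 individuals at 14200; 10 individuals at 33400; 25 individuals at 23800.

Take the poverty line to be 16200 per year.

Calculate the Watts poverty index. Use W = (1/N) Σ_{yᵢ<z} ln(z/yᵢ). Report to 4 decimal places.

0.0608

Below z: 30×14200 (q = 30 of N = 65).
ln(z/y) terms: ln(16200/14200) = 0.1318 (×30).
W = 3.953078 / 65 = 0.0608.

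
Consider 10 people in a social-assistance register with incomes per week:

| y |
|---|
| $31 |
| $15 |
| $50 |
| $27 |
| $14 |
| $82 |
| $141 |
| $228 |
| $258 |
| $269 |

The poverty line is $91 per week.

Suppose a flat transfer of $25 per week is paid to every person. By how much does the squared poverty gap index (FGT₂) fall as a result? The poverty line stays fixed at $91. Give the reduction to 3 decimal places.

0.155

Before: below the line — $14, $15, $27, $31, $50, $82; squared poverty gap index (FGT₂) = 0.25556.
After the $25 transfer: below the line — $39, $40, $52, $56, $75; squared poverty gap index (FGT₂) = 0.10031.
Reduction = 0.25556 − 0.10031 = 0.155.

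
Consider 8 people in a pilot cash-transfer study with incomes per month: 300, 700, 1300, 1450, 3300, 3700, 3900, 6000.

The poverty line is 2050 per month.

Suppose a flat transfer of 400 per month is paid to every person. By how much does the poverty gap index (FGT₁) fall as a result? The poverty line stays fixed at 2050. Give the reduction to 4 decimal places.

0.0976

Before: below the line — 300, 700, 1300, 1450; poverty gap index (FGT₁) = 0.271341.
After the 400 transfer: below the line — 700, 1100, 1700, 1850; poverty gap index (FGT₁) = 0.173780.
Reduction = 0.271341 − 0.173780 = 0.0976.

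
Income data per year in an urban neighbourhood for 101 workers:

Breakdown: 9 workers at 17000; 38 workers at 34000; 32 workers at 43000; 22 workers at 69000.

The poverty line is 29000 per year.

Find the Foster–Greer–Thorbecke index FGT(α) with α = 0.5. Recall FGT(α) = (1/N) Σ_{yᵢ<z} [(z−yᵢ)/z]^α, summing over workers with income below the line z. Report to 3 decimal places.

0.057

Poor units: 9×17000 (q = 9 of N = 101).
Normalized shortfalls: (29000−17000)/29000 = 0.4138 (×9).
Raised to α = 0.5: 0.64327 (×9).
Sum = 5.789408; FGT(0.5) = 5.789408 / 101 = 0.057.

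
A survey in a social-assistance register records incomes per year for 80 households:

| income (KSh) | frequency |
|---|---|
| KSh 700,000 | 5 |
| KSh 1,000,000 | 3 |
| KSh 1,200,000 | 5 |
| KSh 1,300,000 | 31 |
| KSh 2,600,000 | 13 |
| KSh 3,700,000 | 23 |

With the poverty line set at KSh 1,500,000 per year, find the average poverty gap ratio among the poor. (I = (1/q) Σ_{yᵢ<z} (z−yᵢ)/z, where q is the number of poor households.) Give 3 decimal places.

0.200

Poor units: 5×KSh 700,000, 3×KSh 1,000,000, 5×KSh 1,200,000, 31×KSh 1,300,000 (q = 44 of N = 80).
Relative gaps: 0.5333 (×5), 0.3333 (×3), 0.2000 (×5), 0.1333 (×31); sum = 8.800000.
The income-gap ratio divides by q (the poor only): 8.800000 / 44 = 0.200.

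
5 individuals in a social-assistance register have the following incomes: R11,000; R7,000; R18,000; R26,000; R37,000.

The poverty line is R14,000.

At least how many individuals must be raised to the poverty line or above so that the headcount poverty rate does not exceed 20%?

1

Currently q = 2 of N = 5 are below the line (H = 0.400).
A headcount ratio of at most 20% allows at most ⌊0.20 × 5⌋ = 1 poor individuals.
So at least 2 − 1 = 1 must be lifted.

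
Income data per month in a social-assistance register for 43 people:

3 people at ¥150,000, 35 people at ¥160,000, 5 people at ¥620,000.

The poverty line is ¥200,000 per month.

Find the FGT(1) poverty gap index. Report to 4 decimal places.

0.1802

Below the line: 3×¥150,000, 35×¥160,000 (q = 38 of N = 43).
Relative gaps: (200000−150000)/200000 = 0.2500 (×3); (200000−160000)/200000 = 0.2000 (×35).
Σ = 7.750000. Dividing by the full population N = 43 gives P₁ = 0.1802.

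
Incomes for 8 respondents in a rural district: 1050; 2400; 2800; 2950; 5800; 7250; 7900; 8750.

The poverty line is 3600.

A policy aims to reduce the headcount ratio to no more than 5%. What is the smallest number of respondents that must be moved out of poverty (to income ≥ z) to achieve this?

4

Currently q = 4 of N = 8 are below the line (H = 0.500).
A headcount ratio of at most 5% allows at most ⌊0.05 × 8⌋ = 0 poor respondents.
So at least 4 − 0 = 4 must be lifted.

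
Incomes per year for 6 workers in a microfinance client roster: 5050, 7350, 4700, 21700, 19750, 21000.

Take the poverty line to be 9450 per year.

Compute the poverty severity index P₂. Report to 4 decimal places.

Below z: 4700, 5050, 7350 (q = 3 of N = 6).
Gap ratios (z−y)/z: (9450−4700)/9450 = 0.5026; (9450−5050)/9450 = 0.4656; (9450−7350)/9450 = 0.2222.
Squared: 0.2527; 0.2168; 0.0494.
Sum = 0.518826; P₂ = 0.518826 / 6 = 0.0865.

0.0865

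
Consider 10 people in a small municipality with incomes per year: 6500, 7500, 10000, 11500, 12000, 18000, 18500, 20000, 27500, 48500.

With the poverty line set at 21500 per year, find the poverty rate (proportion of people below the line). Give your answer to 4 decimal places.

8 of the 10 people have income below 21500.
H = 8/10 = 0.8000.

0.8000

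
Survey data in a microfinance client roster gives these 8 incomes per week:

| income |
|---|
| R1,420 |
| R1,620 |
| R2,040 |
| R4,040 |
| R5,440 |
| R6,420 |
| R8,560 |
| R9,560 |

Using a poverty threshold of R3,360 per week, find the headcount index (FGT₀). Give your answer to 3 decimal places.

3 of the 8 families have income below R3,360.
H = 3/8 = 0.375.

0.375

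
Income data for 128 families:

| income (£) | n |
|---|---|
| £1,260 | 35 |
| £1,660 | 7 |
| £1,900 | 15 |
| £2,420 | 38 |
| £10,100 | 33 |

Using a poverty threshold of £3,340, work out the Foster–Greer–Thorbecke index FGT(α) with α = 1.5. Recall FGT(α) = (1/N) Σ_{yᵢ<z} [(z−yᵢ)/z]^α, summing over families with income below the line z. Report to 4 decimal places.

0.2300

Below the line: 35×£1,260, 7×£1,660, 15×£1,900, 38×£2,420 (q = 95 of N = 128).
Relative gaps: (3340−1260)/3340 = 0.6228 (×35); (3340−1660)/3340 = 0.5030 (×7); (3340−1900)/3340 = 0.4311 (×15); (3340−2420)/3340 = 0.2754 (×38).
Raised to α = 1.5: 0.49145 (×35); 0.35673 (×7); 0.28309 (×15); 0.14456 (×38).
Sum = 29.437528; FGT(1.5) = 29.437528 / 128 = 0.2300.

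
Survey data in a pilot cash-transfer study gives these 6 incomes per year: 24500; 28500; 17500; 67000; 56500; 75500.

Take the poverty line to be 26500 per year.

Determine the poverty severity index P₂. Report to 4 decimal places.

0.0202

Below the line: 17500, 24500 (q = 2 of N = 6).
Shortfall ratios: (26500−17500)/26500 = 0.3396; (26500−24500)/26500 = 0.0755.
Squared: 0.1153; 0.0057.
Sum = 0.121040; P₂ = 0.121040 / 6 = 0.0202.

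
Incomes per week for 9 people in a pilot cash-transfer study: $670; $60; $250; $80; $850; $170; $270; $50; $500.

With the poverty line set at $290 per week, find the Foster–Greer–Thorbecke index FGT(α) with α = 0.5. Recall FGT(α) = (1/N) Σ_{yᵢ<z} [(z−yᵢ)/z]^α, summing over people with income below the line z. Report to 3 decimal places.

Incomes under z: $50, $60, $80, $170, $250, $270 (q = 6 of N = 9).
Gap ratios (z−y)/z: (290−50)/290 = 0.8276; (290−60)/290 = 0.7931; (290−80)/290 = 0.7241; (290−170)/290 = 0.4138; (290−250)/290 = 0.1379; (290−270)/290 = 0.0690.
Raised to α = 0.5: 0.90972; 0.89056; 0.85096; 0.64327; 0.37139; 0.26261.
Sum = 3.928515; FGT(0.5) = 3.928515 / 9 = 0.437.

0.437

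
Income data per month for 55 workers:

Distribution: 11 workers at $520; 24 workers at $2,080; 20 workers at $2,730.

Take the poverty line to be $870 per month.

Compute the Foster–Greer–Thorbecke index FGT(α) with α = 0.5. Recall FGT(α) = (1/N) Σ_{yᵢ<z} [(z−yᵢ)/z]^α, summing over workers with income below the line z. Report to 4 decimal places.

0.1269

Below z: 11×$520 (q = 11 of N = 55).
Relative gaps: (870−520)/870 = 0.4023 (×11).
Raised to α = 0.5: 0.63427 (×11).
Sum = 6.976974; FGT(0.5) = 6.976974 / 55 = 0.1269.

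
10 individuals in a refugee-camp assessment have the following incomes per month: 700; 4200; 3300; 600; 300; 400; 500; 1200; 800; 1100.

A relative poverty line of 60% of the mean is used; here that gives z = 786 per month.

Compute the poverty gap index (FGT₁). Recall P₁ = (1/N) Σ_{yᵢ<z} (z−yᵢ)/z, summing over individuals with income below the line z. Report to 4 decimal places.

0.1819

Poor units: 300, 400, 500, 600, 700 (q = 5 of N = 10).
Normalized shortfalls: (786−300)/786 = 0.6183; (786−400)/786 = 0.4911; (786−500)/786 = 0.3639; (786−600)/786 = 0.2366; (786−700)/786 = 0.1094.
Sum of shortfalls = 1.819338; P₁ averages over all N: 1.819338 / 10 = 0.1819.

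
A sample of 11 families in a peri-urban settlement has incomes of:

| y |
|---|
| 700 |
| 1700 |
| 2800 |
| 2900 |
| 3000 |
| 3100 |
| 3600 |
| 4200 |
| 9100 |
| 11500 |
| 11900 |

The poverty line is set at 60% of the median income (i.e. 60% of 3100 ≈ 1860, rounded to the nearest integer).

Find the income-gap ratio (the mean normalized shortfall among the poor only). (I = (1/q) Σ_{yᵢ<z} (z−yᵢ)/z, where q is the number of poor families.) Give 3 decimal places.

0.355

Below z: 700, 1700 (q = 2 of N = 11).
Relative gaps: 0.6237, 0.0860; sum = 0.709677.
The income-gap ratio divides by q (the poor only): 0.709677 / 2 = 0.355.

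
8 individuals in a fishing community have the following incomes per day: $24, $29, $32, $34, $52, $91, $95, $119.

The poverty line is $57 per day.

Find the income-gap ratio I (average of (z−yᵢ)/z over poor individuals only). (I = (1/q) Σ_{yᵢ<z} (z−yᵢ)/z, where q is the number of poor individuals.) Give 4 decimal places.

Below z: $24, $29, $32, $34, $52 (q = 5 of N = 8).
Relative gaps: 0.5789, 0.4912, 0.4386, 0.4035, 0.0877; sum = 2.000000.
I averages over the q = 5 poor units only: 2.000000 / 5 = 0.4000.

0.4000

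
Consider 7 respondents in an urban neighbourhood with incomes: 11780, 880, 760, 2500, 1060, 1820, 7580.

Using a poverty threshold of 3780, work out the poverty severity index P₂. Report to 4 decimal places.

Poor units: 760, 880, 1060, 1820, 2500 (q = 5 of N = 7).
Gap ratios (z−y)/z: (3780−760)/3780 = 0.7989; (3780−880)/3780 = 0.7672; (3780−1060)/3780 = 0.7196; (3780−1820)/3780 = 0.5185; (3780−2500)/3780 = 0.3386.
Squared: 0.6383; 0.5886; 0.5178; 0.2689; 0.1147.
Sum = 2.128216; P₂ = 2.128216 / 7 = 0.3040.

0.3040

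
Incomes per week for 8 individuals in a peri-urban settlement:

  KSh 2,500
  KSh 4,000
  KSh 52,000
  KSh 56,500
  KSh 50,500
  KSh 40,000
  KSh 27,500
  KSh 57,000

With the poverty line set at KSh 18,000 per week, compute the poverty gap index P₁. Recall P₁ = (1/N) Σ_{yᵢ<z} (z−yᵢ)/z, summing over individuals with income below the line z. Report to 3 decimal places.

0.205

Below z: KSh 2,500, KSh 4,000 (q = 2 of N = 8).
Gap ratios (z−y)/z: (18000−2500)/18000 = 0.8611; (18000−4000)/18000 = 0.7778.
Sum of shortfalls = 1.638889; P₁ averages over all N: 1.638889 / 8 = 0.205.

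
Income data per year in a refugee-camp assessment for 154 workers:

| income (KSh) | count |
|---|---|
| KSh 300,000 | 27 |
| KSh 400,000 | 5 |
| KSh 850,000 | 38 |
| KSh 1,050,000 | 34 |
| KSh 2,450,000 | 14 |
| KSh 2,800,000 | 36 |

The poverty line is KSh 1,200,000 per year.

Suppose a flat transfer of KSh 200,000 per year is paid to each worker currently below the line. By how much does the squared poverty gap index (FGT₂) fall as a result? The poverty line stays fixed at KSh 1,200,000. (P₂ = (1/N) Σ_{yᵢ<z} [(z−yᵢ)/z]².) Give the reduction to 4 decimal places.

Before: below the line — 27×KSh 300,000, 5×KSh 400,000, 38×KSh 850,000, 34×KSh 1,050,000; squared poverty gap index (FGT₂) = 0.137491.
After the KSh 200,000 transfer: below the line — 27×KSh 500,000, 5×KSh 600,000, 38×KSh 1,050,000; squared poverty gap index (FGT₂) = 0.071631.
Reduction = 0.137491 − 0.071631 = 0.0659.

0.0659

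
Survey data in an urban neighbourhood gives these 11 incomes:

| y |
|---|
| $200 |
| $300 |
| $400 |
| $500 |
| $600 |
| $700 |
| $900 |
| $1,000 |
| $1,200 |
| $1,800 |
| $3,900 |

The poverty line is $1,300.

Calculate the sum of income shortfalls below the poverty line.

$5,900

Below z: $200, $300, $400, $500, $600, $700, $900, $1,000, $1,200 (q = 9 of N = 11).
Individual gaps: 1300−200 = 1100; 1300−300 = 1000; 1300−400 = 900; 1300−500 = 800; 1300−600 = 700; 1300−700 = 600; 1300−900 = 400; 1300−1000 = 300; 1300−1200 = 100.
Aggregate gap = $5,900.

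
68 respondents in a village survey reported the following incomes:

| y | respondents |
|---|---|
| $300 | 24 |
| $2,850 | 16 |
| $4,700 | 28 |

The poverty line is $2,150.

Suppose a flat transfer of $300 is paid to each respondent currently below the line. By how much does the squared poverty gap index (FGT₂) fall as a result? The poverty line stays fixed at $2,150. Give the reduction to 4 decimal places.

0.0779

Before: below the line — 24×$300; squared poverty gap index (FGT₂) = 0.261318.
After the $300 transfer: below the line — 24×$600; squared poverty gap index (FGT₂) = 0.183438.
Reduction = 0.261318 − 0.183438 = 0.0779.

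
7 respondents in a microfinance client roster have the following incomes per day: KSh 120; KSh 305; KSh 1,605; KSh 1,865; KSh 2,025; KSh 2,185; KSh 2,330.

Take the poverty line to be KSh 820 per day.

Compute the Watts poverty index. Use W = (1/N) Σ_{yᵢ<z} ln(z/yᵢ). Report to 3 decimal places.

0.416

Below the line: KSh 120, KSh 305 (q = 2 of N = 7).
Log shortfalls: ln(820/120) = 1.9218; ln(820/305) = 0.9890.
W = 2.910805 / 7 = 0.416.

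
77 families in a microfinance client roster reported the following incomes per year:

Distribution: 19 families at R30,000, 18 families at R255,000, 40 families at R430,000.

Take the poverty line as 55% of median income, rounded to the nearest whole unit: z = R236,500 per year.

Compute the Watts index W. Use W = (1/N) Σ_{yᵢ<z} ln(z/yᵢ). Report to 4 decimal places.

0.5095

Below z: 19×R30,000 (q = 19 of N = 77).
ln(z/y) terms: ln(236500/30000) = 2.0648 (×19).
W = 39.230266 / 77 = 0.5095.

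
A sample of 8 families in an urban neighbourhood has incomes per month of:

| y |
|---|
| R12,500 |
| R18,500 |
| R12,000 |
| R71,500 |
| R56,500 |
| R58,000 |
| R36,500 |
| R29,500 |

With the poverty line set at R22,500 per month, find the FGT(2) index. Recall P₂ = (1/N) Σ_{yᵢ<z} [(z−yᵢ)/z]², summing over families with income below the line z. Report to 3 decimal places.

0.056

Below the line: R12,000, R12,500, R18,500 (q = 3 of N = 8).
Relative gaps: (22500−12000)/22500 = 0.4667; (22500−12500)/22500 = 0.4444; (22500−18500)/22500 = 0.1778.
Squared: 0.2178; 0.1975; 0.0316.
Sum = 0.446914; P₂ = 0.446914 / 8 = 0.056.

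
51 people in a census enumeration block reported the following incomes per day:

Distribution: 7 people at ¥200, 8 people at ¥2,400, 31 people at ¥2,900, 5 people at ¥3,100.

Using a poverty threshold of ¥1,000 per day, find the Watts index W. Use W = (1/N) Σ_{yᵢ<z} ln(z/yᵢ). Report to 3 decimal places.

Poor units: 7×¥200 (q = 7 of N = 51).
ln(z/y) terms: ln(1000/200) = 1.6094 (×7).
W = 11.266065 / 51 = 0.221.

0.221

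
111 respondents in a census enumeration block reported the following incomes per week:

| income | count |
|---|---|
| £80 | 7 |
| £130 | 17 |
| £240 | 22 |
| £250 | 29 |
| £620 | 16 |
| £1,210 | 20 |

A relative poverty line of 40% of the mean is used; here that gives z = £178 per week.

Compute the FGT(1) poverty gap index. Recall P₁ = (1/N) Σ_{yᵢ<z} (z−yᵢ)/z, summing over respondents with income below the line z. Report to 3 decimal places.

Below z: 7×£80, 17×£130 (q = 24 of N = 111).
Relative gaps: (178−80)/178 = 0.5506 (×7); (178−130)/178 = 0.2697 (×17).
Sum of shortfalls = 8.438202; P₁ averages over all N: 8.438202 / 111 = 0.076.

0.076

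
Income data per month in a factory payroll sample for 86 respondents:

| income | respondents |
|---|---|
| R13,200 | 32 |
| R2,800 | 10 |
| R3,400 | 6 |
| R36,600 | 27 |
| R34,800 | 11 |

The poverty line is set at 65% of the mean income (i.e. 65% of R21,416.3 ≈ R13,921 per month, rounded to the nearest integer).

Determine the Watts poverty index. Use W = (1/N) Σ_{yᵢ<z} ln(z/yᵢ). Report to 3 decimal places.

Below z: 10×R2,800, 6×R3,400, 32×R13,200 (q = 48 of N = 86).
Log shortfalls: ln(13921/2800) = 1.6038 (×10); ln(13921/3400) = 1.4096 (×6); ln(13921/13200) = 0.0532 (×32).
W = 26.197342 / 86 = 0.305.

0.305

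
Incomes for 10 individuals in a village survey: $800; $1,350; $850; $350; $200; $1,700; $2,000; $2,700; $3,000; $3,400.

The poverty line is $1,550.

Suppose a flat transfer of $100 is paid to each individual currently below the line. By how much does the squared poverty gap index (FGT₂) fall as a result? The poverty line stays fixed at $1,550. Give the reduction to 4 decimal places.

Before: below the line — $200, $350, $800, $850, $1,350; squared poverty gap index (FGT₂) = 0.181270.
After the $100 transfer: below the line — $300, $450, $900, $950, $1,450; squared poverty gap index (FGT₂) = 0.148387.
Reduction = 0.181270 − 0.148387 = 0.0329.

0.0329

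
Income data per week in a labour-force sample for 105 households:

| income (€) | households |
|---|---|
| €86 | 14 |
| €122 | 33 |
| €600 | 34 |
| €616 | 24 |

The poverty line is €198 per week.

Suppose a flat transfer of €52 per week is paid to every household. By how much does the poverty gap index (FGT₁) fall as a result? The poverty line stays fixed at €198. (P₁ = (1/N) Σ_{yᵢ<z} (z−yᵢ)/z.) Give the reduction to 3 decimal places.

0.118

Before: below the line — 14×€86, 33×€122; poverty gap index (FGT₁) = 0.19606.
After the €52 transfer: below the line — 14×€138, 33×€174; poverty gap index (FGT₁) = 0.07850.
Reduction = 0.19606 − 0.07850 = 0.118.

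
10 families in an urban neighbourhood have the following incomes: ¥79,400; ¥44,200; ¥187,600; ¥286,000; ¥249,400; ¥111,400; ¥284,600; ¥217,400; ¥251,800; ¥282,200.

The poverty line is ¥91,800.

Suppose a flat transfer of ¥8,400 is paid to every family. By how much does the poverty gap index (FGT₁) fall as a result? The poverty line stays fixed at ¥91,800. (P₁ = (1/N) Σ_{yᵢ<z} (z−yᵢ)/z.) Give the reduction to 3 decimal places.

0.018

Before: below the line — ¥44,200, ¥79,400; poverty gap index (FGT₁) = 0.06536.
After the ¥8,400 transfer: below the line — ¥52,600, ¥87,800; poverty gap index (FGT₁) = 0.04706.
Reduction = 0.06536 − 0.04706 = 0.018.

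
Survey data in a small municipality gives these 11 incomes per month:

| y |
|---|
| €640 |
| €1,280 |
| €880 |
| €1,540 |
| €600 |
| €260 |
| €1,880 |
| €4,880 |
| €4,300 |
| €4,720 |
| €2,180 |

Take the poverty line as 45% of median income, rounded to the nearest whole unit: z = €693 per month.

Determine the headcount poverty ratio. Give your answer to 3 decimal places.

3 of the 11 workers have income below €693.
H = 3/11 = 0.273.

0.273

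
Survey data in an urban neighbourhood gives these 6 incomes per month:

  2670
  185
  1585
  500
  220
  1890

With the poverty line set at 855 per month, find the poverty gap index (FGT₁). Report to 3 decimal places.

0.324

Incomes under z: 185, 220, 500 (q = 3 of N = 6).
Normalized shortfalls: (855−185)/855 = 0.7836; (855−220)/855 = 0.7427; (855−500)/855 = 0.4152.
Sum of shortfalls = 1.941520; P₁ averages over all N: 1.941520 / 6 = 0.324.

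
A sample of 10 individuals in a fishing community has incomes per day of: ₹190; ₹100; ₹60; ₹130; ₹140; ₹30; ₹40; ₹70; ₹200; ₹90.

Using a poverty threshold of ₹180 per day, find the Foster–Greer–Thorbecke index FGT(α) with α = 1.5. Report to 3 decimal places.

0.337

Incomes under z: ₹30, ₹40, ₹60, ₹70, ₹90, ₹100, ₹130, ₹140 (q = 8 of N = 10).
Relative gaps: (180−30)/180 = 0.8333; (180−40)/180 = 0.7778; (180−60)/180 = 0.6667; (180−70)/180 = 0.6111; (180−90)/180 = 0.5000; (180−100)/180 = 0.4444; (180−130)/180 = 0.2778; (180−140)/180 = 0.2222.
Raised to α = 1.5: 0.76073; 0.68594; 0.54433; 0.47773; 0.35355; 0.29630; 0.14640; 0.10476.
Sum = 3.369728; FGT(1.5) = 3.369728 / 10 = 0.337.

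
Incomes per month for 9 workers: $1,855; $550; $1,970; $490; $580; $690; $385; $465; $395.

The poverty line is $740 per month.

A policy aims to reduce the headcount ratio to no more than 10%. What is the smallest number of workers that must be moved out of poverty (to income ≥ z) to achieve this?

7

Currently q = 7 of N = 9 are below the line (H = 0.778).
A headcount ratio of at most 10% allows at most ⌊0.10 × 9⌋ = 0 poor workers.
So at least 7 − 0 = 7 must be lifted.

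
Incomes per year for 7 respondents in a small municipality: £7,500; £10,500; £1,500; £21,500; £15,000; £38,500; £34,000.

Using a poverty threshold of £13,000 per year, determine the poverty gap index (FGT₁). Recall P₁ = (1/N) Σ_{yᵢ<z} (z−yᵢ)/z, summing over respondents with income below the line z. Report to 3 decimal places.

Poor units: £1,500, £7,500, £10,500 (q = 3 of N = 7).
Relative gaps: (13000−1500)/13000 = 0.8846; (13000−7500)/13000 = 0.4231; (13000−10500)/13000 = 0.1923.
Σ = 1.500000. Dividing by the full population N = 7 gives P₁ = 0.214.

0.214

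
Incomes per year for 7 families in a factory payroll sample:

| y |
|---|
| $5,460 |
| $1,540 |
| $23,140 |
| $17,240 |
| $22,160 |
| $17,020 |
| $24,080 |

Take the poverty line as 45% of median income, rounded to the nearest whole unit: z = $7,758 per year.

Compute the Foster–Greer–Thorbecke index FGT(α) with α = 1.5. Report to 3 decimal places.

Below the line: $1,540, $5,460 (q = 2 of N = 7).
Normalized shortfalls: (7758−1540)/7758 = 0.8015; (7758−5460)/7758 = 0.2962.
Raised to α = 1.5: 0.71755; 0.16121.
Sum = 0.878762; FGT(1.5) = 0.878762 / 7 = 0.126.

0.126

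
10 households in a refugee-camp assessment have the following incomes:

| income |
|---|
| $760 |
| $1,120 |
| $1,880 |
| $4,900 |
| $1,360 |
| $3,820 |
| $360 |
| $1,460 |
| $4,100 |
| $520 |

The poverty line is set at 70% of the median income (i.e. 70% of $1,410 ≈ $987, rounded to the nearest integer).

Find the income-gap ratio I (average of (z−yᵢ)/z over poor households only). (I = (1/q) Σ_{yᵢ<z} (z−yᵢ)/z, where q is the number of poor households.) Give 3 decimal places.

Below z: $360, $520, $760 (q = 3 of N = 10).
Shortfall ratios (z−y)/z: 0.6353, 0.4732, 0.2300; sum = 1.338399.
I averages over the q = 3 poor units only: 1.338399 / 3 = 0.446.

0.446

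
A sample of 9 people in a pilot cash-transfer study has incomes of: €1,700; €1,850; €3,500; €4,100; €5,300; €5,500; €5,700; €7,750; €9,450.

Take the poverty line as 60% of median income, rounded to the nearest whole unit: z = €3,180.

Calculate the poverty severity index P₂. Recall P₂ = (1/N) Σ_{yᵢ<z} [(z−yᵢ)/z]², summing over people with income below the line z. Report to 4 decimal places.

Poor units: €1,700, €1,850 (q = 2 of N = 9).
Gap ratios (z−y)/z: (3180−1700)/3180 = 0.4654; (3180−1850)/3180 = 0.4182.
Squared: 0.2166; 0.1749.
Sum = 0.391529; P₂ = 0.391529 / 9 = 0.0435.

0.0435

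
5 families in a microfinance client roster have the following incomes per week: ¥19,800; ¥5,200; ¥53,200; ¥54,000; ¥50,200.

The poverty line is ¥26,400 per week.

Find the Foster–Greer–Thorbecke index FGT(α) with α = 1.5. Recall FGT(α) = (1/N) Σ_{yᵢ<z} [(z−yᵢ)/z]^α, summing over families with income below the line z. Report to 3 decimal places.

0.169

Below the line: ¥5,200, ¥19,800 (q = 2 of N = 5).
Normalized shortfalls: (26400−5200)/26400 = 0.8030; (26400−19800)/26400 = 0.2500.
Raised to α = 1.5: 0.71961; 0.12500.
Sum = 0.844611; FGT(1.5) = 0.844611 / 5 = 0.169.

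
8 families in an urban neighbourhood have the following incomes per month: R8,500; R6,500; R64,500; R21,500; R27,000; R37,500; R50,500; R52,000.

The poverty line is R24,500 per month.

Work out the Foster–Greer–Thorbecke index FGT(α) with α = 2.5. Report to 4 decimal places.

Below z: R6,500, R8,500, R21,500 (q = 3 of N = 8).
Relative gaps: (24500−6500)/24500 = 0.7347; (24500−8500)/24500 = 0.6531; (24500−21500)/24500 = 0.1224.
Raised to α = 2.5: 0.46266; 0.34466; 0.00525.
Sum = 0.812566; FGT(2.5) = 0.812566 / 8 = 0.1016.

0.1016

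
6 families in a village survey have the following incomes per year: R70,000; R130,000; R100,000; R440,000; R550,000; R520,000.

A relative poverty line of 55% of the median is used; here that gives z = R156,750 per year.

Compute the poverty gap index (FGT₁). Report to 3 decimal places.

Poor units: R70,000, R100,000, R130,000 (q = 3 of N = 6).
Shortfall ratios: (156750−70000)/156750 = 0.5534; (156750−100000)/156750 = 0.3620; (156750−130000)/156750 = 0.1707.
Σ = 1.086124. Dividing by the full population N = 6 gives P₁ = 0.181.

0.181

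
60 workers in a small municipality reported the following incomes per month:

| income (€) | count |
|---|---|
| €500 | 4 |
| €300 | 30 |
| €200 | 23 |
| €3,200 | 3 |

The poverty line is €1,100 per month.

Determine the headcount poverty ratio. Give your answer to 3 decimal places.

0.950

57 of the 60 workers have income below €1,100.
H = 57/60 = 0.950.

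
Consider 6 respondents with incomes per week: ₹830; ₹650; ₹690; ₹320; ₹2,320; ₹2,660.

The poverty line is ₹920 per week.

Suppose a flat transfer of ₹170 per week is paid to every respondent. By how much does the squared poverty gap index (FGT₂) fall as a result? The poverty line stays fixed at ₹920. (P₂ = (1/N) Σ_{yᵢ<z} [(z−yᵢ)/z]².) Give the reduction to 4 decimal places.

0.0582

Before: below the line — ₹320, ₹650, ₹690, ₹830; squared poverty gap index (FGT₂) = 0.097255.
After the ₹170 transfer: below the line — ₹490, ₹820, ₹860; squared poverty gap index (FGT₂) = 0.039087.
Reduction = 0.097255 − 0.039087 = 0.0582.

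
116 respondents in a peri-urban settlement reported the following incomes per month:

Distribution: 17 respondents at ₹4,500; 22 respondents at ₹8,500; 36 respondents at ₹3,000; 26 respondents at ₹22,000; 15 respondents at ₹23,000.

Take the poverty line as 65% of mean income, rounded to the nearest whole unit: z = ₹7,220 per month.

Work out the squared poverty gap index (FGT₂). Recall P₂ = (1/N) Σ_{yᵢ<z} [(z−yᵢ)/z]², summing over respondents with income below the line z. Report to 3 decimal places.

0.127

Below z: 36×₹3,000, 17×₹4,500 (q = 53 of N = 116).
Gap ratios (z−y)/z: (7220−3000)/7220 = 0.5845 (×36); (7220−4500)/7220 = 0.3767 (×17).
Squared: 0.3416 (×36); 0.1419 (×17).
Sum = 14.711274; P₂ = 14.711274 / 116 = 0.127.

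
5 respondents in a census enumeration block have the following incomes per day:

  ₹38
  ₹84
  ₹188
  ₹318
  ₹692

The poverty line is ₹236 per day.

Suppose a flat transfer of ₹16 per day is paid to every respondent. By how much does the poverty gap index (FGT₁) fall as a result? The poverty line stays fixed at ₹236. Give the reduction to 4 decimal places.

0.0407

Before: below the line — ₹38, ₹84, ₹188; poverty gap index (FGT₁) = 0.337288.
After the ₹16 transfer: below the line — ₹54, ₹100, ₹204; poverty gap index (FGT₁) = 0.296610.
Reduction = 0.337288 − 0.296610 = 0.0407.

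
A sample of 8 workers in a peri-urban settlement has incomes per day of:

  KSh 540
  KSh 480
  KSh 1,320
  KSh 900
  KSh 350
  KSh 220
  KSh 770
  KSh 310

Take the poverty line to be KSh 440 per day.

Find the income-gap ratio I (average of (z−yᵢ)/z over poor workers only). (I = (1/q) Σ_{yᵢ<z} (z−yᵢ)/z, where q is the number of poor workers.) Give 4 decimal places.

Incomes under z: KSh 220, KSh 310, KSh 350 (q = 3 of N = 8).
Relative gaps: 0.5000, 0.2955, 0.2045; sum = 1.000000.
I averages over the q = 3 poor units only: 1.000000 / 3 = 0.3333.

0.3333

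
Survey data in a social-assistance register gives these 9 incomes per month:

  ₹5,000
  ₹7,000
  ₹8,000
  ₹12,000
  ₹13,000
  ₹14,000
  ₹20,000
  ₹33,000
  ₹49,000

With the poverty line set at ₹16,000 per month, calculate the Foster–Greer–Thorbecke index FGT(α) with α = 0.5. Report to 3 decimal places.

Incomes under z: ₹5,000, ₹7,000, ₹8,000, ₹12,000, ₹13,000, ₹14,000 (q = 6 of N = 9).
Gap ratios (z−y)/z: (16000−5000)/16000 = 0.6875; (16000−7000)/16000 = 0.5625; (16000−8000)/16000 = 0.5000; (16000−12000)/16000 = 0.2500; (16000−13000)/16000 = 0.1875; (16000−14000)/16000 = 0.1250.
Raised to α = 0.5: 0.82916; 0.75000; 0.70711; 0.50000; 0.43301; 0.35355.
Sum = 3.572829; FGT(0.5) = 3.572829 / 9 = 0.397.

0.397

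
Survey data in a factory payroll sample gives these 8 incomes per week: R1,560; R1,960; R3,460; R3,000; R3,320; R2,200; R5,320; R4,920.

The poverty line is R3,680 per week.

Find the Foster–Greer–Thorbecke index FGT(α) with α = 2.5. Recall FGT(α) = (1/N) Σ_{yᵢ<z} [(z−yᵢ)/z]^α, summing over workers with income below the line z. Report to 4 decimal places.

0.0653

Below z: R1,560, R1,960, R2,200, R3,000, R3,320, R3,460 (q = 6 of N = 8).
Normalized shortfalls: (3680−1560)/3680 = 0.5761; (3680−1960)/3680 = 0.4674; (3680−2200)/3680 = 0.4022; (3680−3000)/3680 = 0.1848; (3680−3320)/3680 = 0.0978; (3680−3460)/3680 = 0.0598.
Raised to α = 2.5: 0.25190; 0.14935; 0.10257; 0.01468; 0.00299; 0.00087.
Sum = 0.522362; FGT(2.5) = 0.522362 / 8 = 0.0653.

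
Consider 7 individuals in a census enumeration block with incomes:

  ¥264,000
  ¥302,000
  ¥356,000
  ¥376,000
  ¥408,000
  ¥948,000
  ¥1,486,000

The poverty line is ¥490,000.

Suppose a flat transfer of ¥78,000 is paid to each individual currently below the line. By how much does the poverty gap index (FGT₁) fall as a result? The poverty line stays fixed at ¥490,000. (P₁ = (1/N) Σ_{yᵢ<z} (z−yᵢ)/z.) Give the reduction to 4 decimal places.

Before: below the line — ¥264,000, ¥302,000, ¥356,000, ¥376,000, ¥408,000; poverty gap index (FGT₁) = 0.216910.
After the ¥78,000 transfer: below the line — ¥342,000, ¥380,000, ¥434,000, ¥454,000, ¥486,000; poverty gap index (FGT₁) = 0.103207.
Reduction = 0.216910 − 0.103207 = 0.1137.

0.1137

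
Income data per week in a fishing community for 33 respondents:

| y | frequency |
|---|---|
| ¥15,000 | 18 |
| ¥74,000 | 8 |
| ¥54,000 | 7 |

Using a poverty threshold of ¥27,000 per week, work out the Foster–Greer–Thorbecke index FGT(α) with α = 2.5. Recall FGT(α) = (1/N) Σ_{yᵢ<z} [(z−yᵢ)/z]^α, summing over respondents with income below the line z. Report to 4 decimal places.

Poor units: 18×¥15,000 (q = 18 of N = 33).
Gap ratios (z−y)/z: (27000−15000)/27000 = 0.4444 (×18).
Raised to α = 2.5: 0.13169 (×18).
Sum = 2.370370; FGT(2.5) = 2.370370 / 33 = 0.0718.

0.0718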